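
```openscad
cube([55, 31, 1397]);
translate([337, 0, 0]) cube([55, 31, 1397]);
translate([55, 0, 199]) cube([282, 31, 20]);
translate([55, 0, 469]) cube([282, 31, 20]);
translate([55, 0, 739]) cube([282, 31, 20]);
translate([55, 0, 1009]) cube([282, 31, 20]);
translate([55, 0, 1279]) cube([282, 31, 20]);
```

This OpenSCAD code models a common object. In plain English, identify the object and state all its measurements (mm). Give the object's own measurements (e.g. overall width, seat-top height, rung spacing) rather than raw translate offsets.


A straight ladder. Two 55×31 mm vertical rails, 1397 mm tall, stand 392 mm apart (outside-to-outside) with their front faces coplanar on the −y side. 5 rungs, each 31 mm deep and 20 mm tall, span between the inner faces of the rails, front faces flush with the rails. The lowest rung's underside is at z = 199 mm and rungs are spaced 270 mm apart (underside to underside).


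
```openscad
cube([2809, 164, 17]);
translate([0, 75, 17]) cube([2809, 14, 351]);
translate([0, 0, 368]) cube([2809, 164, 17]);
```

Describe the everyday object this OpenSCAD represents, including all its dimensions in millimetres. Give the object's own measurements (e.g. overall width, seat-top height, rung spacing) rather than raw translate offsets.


An I-beam lying along x, 2809 mm long. Overall section height 385 mm. Two flanges 164 mm wide (y) and 17 mm thick, one on the floor and one at the top; a web 14 mm thick runs between them, centred on the flange width.


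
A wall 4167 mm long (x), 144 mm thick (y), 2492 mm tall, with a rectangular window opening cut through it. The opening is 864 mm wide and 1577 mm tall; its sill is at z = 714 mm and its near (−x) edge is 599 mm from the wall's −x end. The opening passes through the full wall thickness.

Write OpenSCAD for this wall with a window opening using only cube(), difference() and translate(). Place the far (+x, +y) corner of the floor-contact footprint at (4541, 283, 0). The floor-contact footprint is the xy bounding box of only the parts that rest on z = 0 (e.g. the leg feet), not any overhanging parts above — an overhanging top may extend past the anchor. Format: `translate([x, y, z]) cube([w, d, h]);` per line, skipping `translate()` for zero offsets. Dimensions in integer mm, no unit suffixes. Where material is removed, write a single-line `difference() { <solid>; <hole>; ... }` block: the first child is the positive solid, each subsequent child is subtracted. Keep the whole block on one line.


difference() { translate([374, 139, 0]) cube([4167, 144, 2492]); translate([973, 139, 714]) cube([864, 144, 1577]); }


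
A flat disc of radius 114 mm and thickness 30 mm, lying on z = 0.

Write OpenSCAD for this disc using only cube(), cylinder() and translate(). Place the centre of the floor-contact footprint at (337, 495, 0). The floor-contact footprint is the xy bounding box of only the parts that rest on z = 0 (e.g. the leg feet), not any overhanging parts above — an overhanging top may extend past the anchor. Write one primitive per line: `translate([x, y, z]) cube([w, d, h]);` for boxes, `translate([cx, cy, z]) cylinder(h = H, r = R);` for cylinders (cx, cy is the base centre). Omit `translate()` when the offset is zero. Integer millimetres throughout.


translate([337, 495, 0]) cylinder(h = 30, r = 114);


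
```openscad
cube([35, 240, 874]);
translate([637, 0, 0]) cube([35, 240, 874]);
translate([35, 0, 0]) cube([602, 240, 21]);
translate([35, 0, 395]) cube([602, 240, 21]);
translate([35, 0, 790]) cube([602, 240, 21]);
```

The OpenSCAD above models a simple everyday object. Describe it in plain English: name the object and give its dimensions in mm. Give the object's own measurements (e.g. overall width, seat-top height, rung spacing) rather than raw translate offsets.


An open bookshelf. Two side panels, each 35 mm thick, 240 mm deep and 874 mm tall, stand 672 mm apart (outside-to-outside). Between them sit 3 shelves, each 21 mm thick and 240 mm deep, spanning the full gap between the sides. The bottom shelf rests on the floor (its underside at z = 0) and the clear gap between one shelf's top and the next shelf's underside is 374 mm.


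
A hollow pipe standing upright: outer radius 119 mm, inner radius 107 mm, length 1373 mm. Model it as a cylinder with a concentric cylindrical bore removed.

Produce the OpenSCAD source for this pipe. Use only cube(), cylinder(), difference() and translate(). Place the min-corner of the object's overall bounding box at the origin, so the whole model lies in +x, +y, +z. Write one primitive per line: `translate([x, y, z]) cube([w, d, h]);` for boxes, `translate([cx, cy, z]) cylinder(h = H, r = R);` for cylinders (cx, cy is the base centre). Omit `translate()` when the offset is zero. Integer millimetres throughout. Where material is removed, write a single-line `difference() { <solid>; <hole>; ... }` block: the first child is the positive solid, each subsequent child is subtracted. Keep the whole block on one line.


difference() { translate([119, 119, 0]) cylinder(h = 1373, r = 119); translate([119, 119, 0]) cylinder(h = 1373, r = 107); }


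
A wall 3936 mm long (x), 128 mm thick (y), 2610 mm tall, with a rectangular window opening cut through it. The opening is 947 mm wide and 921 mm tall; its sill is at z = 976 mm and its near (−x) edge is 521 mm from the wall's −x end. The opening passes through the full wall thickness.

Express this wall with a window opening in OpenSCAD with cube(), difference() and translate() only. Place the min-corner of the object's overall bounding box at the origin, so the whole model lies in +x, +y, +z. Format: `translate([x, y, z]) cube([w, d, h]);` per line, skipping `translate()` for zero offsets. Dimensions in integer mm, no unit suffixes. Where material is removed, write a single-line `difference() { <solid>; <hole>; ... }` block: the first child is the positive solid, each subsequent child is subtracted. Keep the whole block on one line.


difference() { cube([3936, 128, 2610]); translate([521, 0, 976]) cube([947, 128, 921]); }


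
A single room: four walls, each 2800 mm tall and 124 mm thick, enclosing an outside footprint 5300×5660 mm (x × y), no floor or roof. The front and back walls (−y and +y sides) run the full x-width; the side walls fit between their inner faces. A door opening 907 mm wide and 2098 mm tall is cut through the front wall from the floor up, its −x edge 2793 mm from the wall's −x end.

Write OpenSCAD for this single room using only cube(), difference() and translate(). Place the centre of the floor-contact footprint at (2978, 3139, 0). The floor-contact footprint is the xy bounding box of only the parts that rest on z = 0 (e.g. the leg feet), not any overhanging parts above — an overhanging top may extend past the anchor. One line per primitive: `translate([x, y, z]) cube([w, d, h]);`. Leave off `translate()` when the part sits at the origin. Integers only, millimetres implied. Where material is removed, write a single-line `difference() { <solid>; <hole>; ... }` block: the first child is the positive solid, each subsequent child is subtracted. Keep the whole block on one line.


difference() { translate([328, 309, 0]) cube([5300, 124, 2800]); translate([3121, 309, 0]) cube([907, 124, 2098]); }
translate([328, 5845, 0]) cube([5300, 124, 2800]);
translate([328, 433, 0]) cube([124, 5412, 2800]);
translate([5504, 433, 0]) cube([124, 5412, 2800]);


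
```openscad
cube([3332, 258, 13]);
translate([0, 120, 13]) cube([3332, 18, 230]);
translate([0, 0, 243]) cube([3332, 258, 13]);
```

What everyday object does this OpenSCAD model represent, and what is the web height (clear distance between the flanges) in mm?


An I-beam. The web height is 230 mm.

Two wide flanges with a thin centred web — an I-beam. Overall 256 mm minus two 13 mm flanges gives a web of 256 − 2·13 = 230 mm.


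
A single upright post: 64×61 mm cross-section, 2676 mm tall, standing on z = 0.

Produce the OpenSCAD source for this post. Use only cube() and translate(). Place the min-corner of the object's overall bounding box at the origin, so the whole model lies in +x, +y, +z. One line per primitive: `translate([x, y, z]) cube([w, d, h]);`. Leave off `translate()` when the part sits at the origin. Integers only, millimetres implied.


cube([64, 61, 2676]);


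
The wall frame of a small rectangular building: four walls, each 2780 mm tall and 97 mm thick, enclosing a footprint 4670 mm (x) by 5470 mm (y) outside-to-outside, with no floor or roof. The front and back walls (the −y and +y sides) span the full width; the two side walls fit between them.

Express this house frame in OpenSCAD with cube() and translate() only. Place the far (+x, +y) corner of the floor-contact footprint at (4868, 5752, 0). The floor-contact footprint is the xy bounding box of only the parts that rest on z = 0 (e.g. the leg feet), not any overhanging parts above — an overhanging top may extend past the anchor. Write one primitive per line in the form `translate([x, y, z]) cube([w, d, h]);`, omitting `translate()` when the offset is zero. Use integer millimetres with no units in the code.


translate([198, 282, 0]) cube([4670, 97, 2780]);
translate([198, 5655, 0]) cube([4670, 97, 2780]);
translate([198, 379, 0]) cube([97, 5276, 2780]);
translate([4771, 379, 0]) cube([97, 5276, 2780]);


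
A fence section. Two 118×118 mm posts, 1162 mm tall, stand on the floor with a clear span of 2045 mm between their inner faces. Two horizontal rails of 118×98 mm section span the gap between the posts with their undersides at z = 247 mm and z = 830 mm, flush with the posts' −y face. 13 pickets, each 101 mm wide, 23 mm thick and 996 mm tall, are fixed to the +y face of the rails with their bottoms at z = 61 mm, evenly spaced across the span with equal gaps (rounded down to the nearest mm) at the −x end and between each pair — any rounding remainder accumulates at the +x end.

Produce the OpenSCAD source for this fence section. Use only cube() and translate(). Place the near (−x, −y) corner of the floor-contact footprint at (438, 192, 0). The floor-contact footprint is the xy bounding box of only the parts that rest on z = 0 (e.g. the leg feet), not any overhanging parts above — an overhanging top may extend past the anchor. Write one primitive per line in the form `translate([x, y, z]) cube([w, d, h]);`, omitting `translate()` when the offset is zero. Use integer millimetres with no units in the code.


translate([438, 192, 0]) cube([118, 118, 1162]);
translate([2601, 192, 0]) cube([118, 118, 1162]);
translate([556, 192, 247]) cube([2045, 118, 98]);
translate([556, 192, 830]) cube([2045, 118, 98]);
translate([608, 310, 61]) cube([101, 23, 996]);
translate([761, 310, 61]) cube([101, 23, 996]);
translate([914, 310, 61]) cube([101, 23, 996]);
translate([1067, 310, 61]) cube([101, 23, 996]);
translate([1220, 310, 61]) cube([101, 23, 996]);
translate([1373, 310, 61]) cube([101, 23, 996]);
translate([1526, 310, 61]) cube([101, 23, 996]);
translate([1679, 310, 61]) cube([101, 23, 996]);
translate([1832, 310, 61]) cube([101, 23, 996]);
translate([1985, 310, 61]) cube([101, 23, 996]);
translate([2138, 310, 61]) cube([101, 23, 996]);
translate([2291, 310, 61]) cube([101, 23, 996]);
translate([2444, 310, 61]) cube([101, 23, 996]);


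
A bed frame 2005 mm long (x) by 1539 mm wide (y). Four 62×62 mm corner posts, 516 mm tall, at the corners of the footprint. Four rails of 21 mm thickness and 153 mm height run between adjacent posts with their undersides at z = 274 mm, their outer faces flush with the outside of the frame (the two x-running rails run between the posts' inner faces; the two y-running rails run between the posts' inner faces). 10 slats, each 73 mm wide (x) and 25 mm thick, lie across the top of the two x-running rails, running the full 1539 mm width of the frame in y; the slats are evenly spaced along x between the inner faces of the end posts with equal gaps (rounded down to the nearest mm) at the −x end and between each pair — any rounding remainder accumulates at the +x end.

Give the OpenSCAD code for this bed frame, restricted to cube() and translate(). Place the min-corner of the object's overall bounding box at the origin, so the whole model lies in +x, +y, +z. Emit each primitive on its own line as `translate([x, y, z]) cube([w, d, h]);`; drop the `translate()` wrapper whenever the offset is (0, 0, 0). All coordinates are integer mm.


cube([62, 62, 516]);
translate([0, 1477, 0]) cube([62, 62, 516]);
translate([1943, 0, 0]) cube([62, 62, 516]);
translate([1943, 1477, 0]) cube([62, 62, 516]);
translate([62, 0, 274]) cube([1881, 21, 153]);
translate([62, 1518, 274]) cube([1881, 21, 153]);
translate([0, 62, 274]) cube([21, 1415, 153]);
translate([1984, 62, 274]) cube([21, 1415, 153]);
translate([166, 0, 427]) cube([73, 1539, 25]);
translate([343, 0, 427]) cube([73, 1539, 25]);
translate([520, 0, 427]) cube([73, 1539, 25]);
translate([697, 0, 427]) cube([73, 1539, 25]);
translate([874, 0, 427]) cube([73, 1539, 25]);
translate([1051, 0, 427]) cube([73, 1539, 25]);
translate([1228, 0, 427]) cube([73, 1539, 25]);
translate([1405, 0, 427]) cube([73, 1539, 25]);
translate([1582, 0, 427]) cube([73, 1539, 25]);
translate([1759, 0, 427]) cube([73, 1539, 25]);


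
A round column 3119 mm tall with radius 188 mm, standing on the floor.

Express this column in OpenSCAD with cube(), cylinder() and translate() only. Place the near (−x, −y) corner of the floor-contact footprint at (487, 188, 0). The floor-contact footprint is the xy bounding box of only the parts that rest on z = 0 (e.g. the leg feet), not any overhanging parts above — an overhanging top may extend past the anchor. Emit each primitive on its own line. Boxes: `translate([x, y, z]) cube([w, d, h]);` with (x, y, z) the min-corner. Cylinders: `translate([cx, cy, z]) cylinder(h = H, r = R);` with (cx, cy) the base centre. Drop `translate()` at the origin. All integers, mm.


translate([675, 376, 0]) cylinder(h = 3119, r = 188);


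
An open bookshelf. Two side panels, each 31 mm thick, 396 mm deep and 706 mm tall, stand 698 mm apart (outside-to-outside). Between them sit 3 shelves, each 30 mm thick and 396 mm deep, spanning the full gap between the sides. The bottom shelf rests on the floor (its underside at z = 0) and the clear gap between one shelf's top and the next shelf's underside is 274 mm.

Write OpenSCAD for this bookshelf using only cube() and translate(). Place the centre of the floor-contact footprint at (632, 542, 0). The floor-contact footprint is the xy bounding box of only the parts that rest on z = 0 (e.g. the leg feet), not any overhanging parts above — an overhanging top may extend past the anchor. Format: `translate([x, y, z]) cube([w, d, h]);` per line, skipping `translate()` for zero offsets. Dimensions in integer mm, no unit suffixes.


translate([283, 344, 0]) cube([31, 396, 706]);
translate([950, 344, 0]) cube([31, 396, 706]);
translate([314, 344, 0]) cube([636, 396, 30]);
translate([314, 344, 304]) cube([636, 396, 30]);
translate([314, 344, 608]) cube([636, 396, 30]);


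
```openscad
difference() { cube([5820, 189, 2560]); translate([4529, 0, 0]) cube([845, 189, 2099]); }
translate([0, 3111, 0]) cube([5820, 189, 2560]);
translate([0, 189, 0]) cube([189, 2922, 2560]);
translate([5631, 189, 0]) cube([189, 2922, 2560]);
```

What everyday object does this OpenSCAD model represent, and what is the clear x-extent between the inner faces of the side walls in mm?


A single room. The interior width is 5442 mm.

Four walls enclosing a rectangle with a door in the front wall — a room. Outside width 5820 minus two 189 mm walls gives 5442 mm.


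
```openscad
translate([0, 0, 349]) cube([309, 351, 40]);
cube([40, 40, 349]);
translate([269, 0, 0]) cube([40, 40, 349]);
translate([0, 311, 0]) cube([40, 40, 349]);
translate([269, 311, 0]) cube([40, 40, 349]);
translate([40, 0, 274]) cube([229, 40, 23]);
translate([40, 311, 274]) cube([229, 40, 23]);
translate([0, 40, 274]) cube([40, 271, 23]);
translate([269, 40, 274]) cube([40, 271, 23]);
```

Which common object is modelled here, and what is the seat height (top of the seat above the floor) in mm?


A stool. The seat height is 389 mm.

A 309×351×40 slab at z = 349 on four corner posts — a stool. The seat top is 349 + 40 = 389 mm.


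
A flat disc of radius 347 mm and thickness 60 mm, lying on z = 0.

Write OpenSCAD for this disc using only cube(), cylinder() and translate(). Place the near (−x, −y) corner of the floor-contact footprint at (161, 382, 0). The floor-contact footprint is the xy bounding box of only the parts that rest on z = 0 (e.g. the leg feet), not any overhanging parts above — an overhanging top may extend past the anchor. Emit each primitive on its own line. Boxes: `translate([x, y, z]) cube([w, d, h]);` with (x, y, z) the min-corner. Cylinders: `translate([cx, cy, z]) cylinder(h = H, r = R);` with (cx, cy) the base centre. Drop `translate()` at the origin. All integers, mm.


translate([508, 729, 0]) cylinder(h = 60, r = 347);


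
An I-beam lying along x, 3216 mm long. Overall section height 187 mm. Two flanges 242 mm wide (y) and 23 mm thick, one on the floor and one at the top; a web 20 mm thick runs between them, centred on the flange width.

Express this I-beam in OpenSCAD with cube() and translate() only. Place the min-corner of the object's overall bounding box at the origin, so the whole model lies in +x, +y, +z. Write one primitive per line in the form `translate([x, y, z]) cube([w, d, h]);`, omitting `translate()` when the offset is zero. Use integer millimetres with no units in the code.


cube([3216, 242, 23]);
translate([0, 111, 23]) cube([3216, 20, 141]);
translate([0, 0, 164]) cube([3216, 242, 23]);


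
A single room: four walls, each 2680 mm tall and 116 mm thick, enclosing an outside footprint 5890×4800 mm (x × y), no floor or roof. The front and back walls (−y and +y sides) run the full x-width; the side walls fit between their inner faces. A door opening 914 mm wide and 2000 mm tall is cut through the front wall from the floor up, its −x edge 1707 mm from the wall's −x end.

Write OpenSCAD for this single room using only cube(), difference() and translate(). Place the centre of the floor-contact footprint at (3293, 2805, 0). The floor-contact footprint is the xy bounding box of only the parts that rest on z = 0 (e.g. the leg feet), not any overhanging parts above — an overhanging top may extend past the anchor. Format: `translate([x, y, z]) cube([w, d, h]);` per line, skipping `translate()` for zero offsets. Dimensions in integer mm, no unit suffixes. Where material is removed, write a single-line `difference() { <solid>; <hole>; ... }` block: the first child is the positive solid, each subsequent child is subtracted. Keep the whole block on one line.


difference() { translate([348, 405, 0]) cube([5890, 116, 2680]); translate([2055, 405, 0]) cube([914, 116, 2000]); }
translate([348, 5089, 0]) cube([5890, 116, 2680]);
translate([348, 521, 0]) cube([116, 4568, 2680]);
translate([6122, 521, 0]) cube([116, 4568, 2680]);


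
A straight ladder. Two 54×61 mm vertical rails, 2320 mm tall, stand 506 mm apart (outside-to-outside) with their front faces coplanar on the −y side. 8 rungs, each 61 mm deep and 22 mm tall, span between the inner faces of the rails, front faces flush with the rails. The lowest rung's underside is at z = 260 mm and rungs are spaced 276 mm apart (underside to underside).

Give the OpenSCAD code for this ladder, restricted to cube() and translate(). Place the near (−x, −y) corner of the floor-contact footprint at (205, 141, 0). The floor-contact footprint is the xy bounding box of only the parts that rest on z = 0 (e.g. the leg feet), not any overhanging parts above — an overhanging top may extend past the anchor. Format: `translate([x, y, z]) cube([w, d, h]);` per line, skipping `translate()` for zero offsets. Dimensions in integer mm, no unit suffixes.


translate([205, 141, 0]) cube([54, 61, 2320]);
translate([657, 141, 0]) cube([54, 61, 2320]);
translate([259, 141, 260]) cube([398, 61, 22]);
translate([259, 141, 536]) cube([398, 61, 22]);
translate([259, 141, 812]) cube([398, 61, 22]);
translate([259, 141, 1088]) cube([398, 61, 22]);
translate([259, 141, 1364]) cube([398, 61, 22]);
translate([259, 141, 1640]) cube([398, 61, 22]);
translate([259, 141, 1916]) cube([398, 61, 22]);
translate([259, 141, 2192]) cube([398, 61, 22]);


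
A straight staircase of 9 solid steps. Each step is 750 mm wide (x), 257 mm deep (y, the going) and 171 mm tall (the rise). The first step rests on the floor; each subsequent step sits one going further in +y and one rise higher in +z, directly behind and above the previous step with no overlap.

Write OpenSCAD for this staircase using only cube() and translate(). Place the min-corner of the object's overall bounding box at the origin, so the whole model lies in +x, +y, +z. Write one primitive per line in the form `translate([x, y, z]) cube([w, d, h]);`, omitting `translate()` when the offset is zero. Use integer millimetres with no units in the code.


cube([750, 257, 171]);
translate([0, 257, 171]) cube([750, 257, 171]);
translate([0, 514, 342]) cube([750, 257, 171]);
translate([0, 771, 513]) cube([750, 257, 171]);
translate([0, 1028, 684]) cube([750, 257, 171]);
translate([0, 1285, 855]) cube([750, 257, 171]);
translate([0, 1542, 1026]) cube([750, 257, 171]);
translate([0, 1799, 1197]) cube([750, 257, 171]);
translate([0, 2056, 1368]) cube([750, 257, 171]);


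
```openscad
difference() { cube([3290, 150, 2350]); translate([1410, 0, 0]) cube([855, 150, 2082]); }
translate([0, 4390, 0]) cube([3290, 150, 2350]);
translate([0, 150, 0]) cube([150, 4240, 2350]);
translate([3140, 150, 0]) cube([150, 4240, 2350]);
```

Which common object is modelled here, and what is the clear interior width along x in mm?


A single room. The interior width is 2990 mm.

Four walls enclosing a rectangle with a door in the front wall — a room. Outside width 3290 minus two 150 mm walls gives 2990 mm.


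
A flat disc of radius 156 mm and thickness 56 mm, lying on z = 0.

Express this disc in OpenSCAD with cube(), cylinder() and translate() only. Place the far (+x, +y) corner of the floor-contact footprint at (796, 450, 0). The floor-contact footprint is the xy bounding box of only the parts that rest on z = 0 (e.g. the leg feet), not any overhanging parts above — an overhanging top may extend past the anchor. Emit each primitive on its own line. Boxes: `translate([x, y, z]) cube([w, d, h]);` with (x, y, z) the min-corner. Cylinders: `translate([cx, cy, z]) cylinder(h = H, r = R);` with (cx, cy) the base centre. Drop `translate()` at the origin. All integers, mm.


translate([640, 294, 0]) cylinder(h = 56, r = 156);


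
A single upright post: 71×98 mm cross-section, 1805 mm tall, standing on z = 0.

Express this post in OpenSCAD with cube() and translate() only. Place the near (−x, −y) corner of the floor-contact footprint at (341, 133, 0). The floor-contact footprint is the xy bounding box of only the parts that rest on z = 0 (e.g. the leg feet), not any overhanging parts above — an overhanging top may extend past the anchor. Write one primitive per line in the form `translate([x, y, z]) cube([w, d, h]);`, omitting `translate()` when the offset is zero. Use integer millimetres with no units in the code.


translate([341, 133, 0]) cube([71, 98, 1805]);


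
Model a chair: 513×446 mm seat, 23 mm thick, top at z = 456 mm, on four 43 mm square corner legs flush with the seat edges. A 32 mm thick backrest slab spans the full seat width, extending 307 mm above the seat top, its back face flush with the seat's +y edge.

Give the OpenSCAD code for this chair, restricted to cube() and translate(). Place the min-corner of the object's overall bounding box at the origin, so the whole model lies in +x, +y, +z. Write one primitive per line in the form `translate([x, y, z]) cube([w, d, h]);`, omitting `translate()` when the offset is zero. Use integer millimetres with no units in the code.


translate([0, 0, 433]) cube([513, 446, 23]);
cube([43, 43, 433]);
translate([470, 0, 0]) cube([43, 43, 433]);
translate([0, 403, 0]) cube([43, 43, 433]);
translate([470, 403, 0]) cube([43, 43, 433]);
translate([0, 414, 456]) cube([513, 32, 307]);


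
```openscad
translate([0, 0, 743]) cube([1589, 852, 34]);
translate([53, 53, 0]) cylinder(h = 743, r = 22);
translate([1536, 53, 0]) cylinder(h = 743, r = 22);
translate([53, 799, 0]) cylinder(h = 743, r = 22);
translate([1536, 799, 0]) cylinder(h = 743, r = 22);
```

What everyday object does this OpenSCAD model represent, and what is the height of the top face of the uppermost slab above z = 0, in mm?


A table. The table height is 777 mm.

A 1589×852×34 slab sits at z = 743 on four Ø44 mm round legs — a table. The top surface is at 743 + 34 = 777 mm.


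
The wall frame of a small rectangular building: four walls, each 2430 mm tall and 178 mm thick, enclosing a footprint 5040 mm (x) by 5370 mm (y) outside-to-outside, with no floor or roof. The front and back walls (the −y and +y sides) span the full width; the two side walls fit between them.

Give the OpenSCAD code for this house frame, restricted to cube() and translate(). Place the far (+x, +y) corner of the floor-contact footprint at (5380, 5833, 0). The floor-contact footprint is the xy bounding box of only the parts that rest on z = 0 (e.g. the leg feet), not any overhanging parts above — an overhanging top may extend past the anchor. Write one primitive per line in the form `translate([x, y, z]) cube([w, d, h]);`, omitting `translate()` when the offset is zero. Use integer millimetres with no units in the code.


translate([340, 463, 0]) cube([5040, 178, 2430]);
translate([340, 5655, 0]) cube([5040, 178, 2430]);
translate([340, 641, 0]) cube([178, 5014, 2430]);
translate([5202, 641, 0]) cube([178, 5014, 2430]);


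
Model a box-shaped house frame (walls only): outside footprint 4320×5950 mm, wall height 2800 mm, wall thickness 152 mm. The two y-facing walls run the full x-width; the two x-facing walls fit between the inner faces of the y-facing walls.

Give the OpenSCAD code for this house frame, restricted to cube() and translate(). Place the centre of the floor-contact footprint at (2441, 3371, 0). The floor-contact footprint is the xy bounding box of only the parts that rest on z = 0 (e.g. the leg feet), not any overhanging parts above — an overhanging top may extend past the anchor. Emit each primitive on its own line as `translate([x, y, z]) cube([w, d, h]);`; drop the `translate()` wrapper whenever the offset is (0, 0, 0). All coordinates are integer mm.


translate([281, 396, 0]) cube([4320, 152, 2800]);
translate([281, 6194, 0]) cube([4320, 152, 2800]);
translate([281, 548, 0]) cube([152, 5646, 2800]);
translate([4449, 548, 0]) cube([152, 5646, 2800]);


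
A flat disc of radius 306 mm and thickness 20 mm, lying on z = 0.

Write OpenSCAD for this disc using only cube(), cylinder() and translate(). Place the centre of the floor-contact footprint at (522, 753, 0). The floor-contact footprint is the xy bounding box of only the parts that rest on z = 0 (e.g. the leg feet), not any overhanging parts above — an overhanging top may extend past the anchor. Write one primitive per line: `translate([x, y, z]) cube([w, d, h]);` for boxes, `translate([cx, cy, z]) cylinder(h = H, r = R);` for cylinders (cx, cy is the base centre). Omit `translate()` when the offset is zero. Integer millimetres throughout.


translate([522, 753, 0]) cylinder(h = 20, r = 306);


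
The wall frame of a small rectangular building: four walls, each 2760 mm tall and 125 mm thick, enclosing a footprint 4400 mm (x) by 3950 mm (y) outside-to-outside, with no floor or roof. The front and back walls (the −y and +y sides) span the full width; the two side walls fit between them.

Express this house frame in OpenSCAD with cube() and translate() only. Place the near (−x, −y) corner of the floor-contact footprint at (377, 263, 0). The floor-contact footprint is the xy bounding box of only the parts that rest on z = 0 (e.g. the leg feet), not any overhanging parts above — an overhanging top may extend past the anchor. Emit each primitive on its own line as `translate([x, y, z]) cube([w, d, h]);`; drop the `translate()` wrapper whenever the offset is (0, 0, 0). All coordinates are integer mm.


translate([377, 263, 0]) cube([4400, 125, 2760]);
translate([377, 4088, 0]) cube([4400, 125, 2760]);
translate([377, 388, 0]) cube([125, 3700, 2760]);
translate([4652, 388, 0]) cube([125, 3700, 2760]);


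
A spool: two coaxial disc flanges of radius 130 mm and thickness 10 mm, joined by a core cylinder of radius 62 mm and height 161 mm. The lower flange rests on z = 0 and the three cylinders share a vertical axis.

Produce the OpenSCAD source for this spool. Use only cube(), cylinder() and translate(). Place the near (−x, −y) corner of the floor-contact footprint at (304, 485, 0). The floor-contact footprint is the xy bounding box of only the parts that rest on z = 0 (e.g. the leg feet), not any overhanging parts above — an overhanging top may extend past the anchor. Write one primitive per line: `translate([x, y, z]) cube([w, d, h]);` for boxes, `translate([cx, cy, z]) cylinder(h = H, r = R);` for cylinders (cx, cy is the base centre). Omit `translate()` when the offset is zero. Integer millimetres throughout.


translate([434, 615, 0]) cylinder(h = 10, r = 130);
translate([434, 615, 10]) cylinder(h = 161, r = 62);
translate([434, 615, 171]) cylinder(h = 10, r = 130);


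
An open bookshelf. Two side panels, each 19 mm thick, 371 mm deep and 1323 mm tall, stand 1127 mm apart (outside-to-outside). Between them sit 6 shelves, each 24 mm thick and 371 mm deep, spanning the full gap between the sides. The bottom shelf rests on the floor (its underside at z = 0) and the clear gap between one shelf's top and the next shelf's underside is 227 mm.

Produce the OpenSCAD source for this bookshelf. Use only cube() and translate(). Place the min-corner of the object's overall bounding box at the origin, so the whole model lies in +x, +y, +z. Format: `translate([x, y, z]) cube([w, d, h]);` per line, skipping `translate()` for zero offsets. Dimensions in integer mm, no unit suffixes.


cube([19, 371, 1323]);
translate([1108, 0, 0]) cube([19, 371, 1323]);
translate([19, 0, 0]) cube([1089, 371, 24]);
translate([19, 0, 251]) cube([1089, 371, 24]);
translate([19, 0, 502]) cube([1089, 371, 24]);
translate([19, 0, 753]) cube([1089, 371, 24]);
translate([19, 0, 1004]) cube([1089, 371, 24]);
translate([19, 0, 1255]) cube([1089, 371, 24]);


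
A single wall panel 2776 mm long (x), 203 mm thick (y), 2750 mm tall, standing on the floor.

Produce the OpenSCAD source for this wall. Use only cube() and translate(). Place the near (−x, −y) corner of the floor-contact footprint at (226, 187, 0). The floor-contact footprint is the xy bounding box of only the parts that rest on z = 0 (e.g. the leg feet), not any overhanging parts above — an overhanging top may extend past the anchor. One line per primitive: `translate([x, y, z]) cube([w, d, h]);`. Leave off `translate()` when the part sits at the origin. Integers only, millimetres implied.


translate([226, 187, 0]) cube([2776, 203, 2750]);


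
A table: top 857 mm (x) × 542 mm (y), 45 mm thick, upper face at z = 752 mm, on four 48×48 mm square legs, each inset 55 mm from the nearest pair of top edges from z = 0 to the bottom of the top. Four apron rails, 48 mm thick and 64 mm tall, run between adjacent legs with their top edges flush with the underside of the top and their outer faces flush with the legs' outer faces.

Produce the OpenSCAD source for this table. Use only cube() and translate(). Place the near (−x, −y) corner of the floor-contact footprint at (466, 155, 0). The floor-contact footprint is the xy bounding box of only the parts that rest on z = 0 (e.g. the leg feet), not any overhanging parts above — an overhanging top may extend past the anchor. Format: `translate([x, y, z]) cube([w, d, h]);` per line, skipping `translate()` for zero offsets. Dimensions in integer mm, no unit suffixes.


// leg_h = 752 - 45 = 707
// apron z = 707 - 64 = 643
translate([411, 100, 707]) cube([857, 542, 45]);
translate([466, 155, 0]) cube([48, 48, 707]);
translate([1165, 155, 0]) cube([48, 48, 707]);
translate([466, 539, 0]) cube([48, 48, 707]);
translate([1165, 539, 0]) cube([48, 48, 707]);
translate([514, 155, 643]) cube([651, 48, 64]);
translate([514, 539, 643]) cube([651, 48, 64]);
translate([466, 203, 643]) cube([48, 336, 64]);
translate([1165, 203, 643]) cube([48, 336, 64]);


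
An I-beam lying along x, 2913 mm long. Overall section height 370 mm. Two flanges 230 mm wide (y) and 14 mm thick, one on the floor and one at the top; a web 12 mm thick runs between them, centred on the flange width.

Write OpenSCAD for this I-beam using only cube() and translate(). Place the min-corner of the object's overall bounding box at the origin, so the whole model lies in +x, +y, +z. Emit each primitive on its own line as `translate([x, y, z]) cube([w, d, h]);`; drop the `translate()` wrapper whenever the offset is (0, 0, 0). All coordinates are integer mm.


cube([2913, 230, 14]);
translate([0, 109, 14]) cube([2913, 12, 342]);
translate([0, 0, 356]) cube([2913, 230, 14]);


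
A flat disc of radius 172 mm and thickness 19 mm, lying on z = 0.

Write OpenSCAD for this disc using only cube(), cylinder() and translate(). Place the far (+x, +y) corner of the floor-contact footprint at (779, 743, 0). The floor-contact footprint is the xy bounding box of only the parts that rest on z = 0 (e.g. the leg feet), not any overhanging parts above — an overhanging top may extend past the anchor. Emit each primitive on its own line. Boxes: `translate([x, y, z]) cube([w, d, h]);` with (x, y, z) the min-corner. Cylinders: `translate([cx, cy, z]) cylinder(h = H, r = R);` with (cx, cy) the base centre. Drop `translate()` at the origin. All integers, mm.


translate([607, 571, 0]) cylinder(h = 19, r = 172);


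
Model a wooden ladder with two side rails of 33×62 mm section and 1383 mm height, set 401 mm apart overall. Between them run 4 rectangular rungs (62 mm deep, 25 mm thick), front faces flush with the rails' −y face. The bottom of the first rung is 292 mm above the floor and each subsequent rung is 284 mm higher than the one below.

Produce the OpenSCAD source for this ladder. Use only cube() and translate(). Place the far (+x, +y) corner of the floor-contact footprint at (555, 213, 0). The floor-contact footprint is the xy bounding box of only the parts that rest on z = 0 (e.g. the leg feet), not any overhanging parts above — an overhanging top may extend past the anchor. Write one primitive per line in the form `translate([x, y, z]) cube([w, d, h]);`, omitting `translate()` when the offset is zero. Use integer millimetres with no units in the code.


translate([154, 151, 0]) cube([33, 62, 1383]);
translate([522, 151, 0]) cube([33, 62, 1383]);
translate([187, 151, 292]) cube([335, 62, 25]);
translate([187, 151, 576]) cube([335, 62, 25]);
translate([187, 151, 860]) cube([335, 62, 25]);
translate([187, 151, 1144]) cube([335, 62, 25]);


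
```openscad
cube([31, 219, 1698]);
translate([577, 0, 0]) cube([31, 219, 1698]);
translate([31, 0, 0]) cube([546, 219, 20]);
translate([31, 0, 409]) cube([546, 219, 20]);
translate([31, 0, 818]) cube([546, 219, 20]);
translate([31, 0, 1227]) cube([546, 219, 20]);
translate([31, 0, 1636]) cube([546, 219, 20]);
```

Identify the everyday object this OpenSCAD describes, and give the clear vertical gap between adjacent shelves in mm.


A bookshelf. The clear shelf gap is 389 mm.

Two tall side panels with 5 horizontal boards between them — a bookshelf. The first two shelf undersides are at z = 0 and z = 409; with shelf thickness 20, the clear gap is 409 − 0 − 20 = 389 mm.


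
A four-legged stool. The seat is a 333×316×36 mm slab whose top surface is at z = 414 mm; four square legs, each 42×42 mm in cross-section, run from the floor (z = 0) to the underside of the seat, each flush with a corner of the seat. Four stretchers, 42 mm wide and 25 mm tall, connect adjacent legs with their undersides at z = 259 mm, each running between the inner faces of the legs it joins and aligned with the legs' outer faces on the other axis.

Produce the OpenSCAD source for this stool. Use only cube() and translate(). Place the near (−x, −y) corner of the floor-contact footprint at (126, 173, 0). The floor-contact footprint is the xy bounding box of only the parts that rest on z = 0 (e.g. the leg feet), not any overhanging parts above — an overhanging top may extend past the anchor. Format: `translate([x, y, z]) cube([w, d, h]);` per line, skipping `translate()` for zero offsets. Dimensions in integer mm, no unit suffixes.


translate([126, 173, 378]) cube([333, 316, 36]);
translate([126, 173, 0]) cube([42, 42, 378]);
translate([417, 173, 0]) cube([42, 42, 378]);
translate([126, 447, 0]) cube([42, 42, 378]);
translate([417, 447, 0]) cube([42, 42, 378]);
translate([168, 173, 259]) cube([249, 42, 25]);
translate([168, 447, 259]) cube([249, 42, 25]);
translate([126, 215, 259]) cube([42, 232, 25]);
translate([417, 215, 259]) cube([42, 232, 25]);


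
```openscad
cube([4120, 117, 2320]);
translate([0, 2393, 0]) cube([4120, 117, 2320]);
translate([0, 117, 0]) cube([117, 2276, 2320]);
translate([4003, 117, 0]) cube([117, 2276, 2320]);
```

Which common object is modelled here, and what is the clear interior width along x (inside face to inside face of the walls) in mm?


A house (or room) frame. The interior width is 3886 mm.

Four 2320 mm walls enclosing a rectangle with no floor or roof — a room or house frame. Outside width is 4120 mm and wall thickness is 117 mm, so the interior width is 4120 − 2 × 117 = 3886 mm.


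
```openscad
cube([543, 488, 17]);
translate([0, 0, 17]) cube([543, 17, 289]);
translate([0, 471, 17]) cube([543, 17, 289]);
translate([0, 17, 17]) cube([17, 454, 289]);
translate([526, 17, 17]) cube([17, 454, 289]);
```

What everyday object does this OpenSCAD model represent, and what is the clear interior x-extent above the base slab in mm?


An open box. The internal width is 509 mm.

A 543×488 base slab with four walls standing on it — an open box. The base is 543 mm wide and the walls are 17 mm thick, so the internal width is 543 − 2 × 17 = 509 mm.


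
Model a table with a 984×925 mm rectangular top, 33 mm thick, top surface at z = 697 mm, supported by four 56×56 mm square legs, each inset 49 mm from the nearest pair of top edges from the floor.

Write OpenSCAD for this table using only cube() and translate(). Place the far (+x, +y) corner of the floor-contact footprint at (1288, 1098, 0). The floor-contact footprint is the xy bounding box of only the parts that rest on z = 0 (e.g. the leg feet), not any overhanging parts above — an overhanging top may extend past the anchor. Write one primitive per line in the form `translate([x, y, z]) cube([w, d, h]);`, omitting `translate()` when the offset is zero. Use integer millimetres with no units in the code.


translate([353, 222, 664]) cube([984, 925, 33]);
translate([402, 271, 0]) cube([56, 56, 664]);
translate([1232, 271, 0]) cube([56, 56, 664]);
translate([402, 1042, 0]) cube([56, 56, 664]);
translate([1232, 1042, 0]) cube([56, 56, 664]);


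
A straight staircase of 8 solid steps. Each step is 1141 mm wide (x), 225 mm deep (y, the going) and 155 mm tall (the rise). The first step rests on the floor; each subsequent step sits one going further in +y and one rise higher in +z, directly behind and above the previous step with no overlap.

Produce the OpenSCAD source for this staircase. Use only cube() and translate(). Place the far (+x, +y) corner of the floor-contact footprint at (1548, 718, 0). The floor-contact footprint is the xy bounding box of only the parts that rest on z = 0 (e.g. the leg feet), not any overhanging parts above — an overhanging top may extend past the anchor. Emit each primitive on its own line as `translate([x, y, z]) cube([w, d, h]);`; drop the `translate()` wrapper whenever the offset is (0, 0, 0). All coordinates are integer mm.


translate([407, 493, 0]) cube([1141, 225, 155]);
translate([407, 718, 155]) cube([1141, 225, 155]);
translate([407, 943, 310]) cube([1141, 225, 155]);
translate([407, 1168, 465]) cube([1141, 225, 155]);
translate([407, 1393, 620]) cube([1141, 225, 155]);
translate([407, 1618, 775]) cube([1141, 225, 155]);
translate([407, 1843, 930]) cube([1141, 225, 155]);
translate([407, 2068, 1085]) cube([1141, 225, 155]);
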